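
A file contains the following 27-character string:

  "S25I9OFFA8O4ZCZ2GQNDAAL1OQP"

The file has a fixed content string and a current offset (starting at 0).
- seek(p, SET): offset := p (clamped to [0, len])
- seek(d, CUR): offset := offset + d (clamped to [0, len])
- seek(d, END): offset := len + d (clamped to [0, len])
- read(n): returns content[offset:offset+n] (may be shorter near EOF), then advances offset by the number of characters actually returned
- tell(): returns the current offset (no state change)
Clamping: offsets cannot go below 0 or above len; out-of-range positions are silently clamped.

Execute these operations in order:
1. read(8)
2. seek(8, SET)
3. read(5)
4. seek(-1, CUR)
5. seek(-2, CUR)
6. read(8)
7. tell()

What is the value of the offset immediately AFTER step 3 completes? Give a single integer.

Answer: 13

Derivation:
After 1 (read(8)): returned 'S25I9OFF', offset=8
After 2 (seek(8, SET)): offset=8
After 3 (read(5)): returned 'A8O4Z', offset=13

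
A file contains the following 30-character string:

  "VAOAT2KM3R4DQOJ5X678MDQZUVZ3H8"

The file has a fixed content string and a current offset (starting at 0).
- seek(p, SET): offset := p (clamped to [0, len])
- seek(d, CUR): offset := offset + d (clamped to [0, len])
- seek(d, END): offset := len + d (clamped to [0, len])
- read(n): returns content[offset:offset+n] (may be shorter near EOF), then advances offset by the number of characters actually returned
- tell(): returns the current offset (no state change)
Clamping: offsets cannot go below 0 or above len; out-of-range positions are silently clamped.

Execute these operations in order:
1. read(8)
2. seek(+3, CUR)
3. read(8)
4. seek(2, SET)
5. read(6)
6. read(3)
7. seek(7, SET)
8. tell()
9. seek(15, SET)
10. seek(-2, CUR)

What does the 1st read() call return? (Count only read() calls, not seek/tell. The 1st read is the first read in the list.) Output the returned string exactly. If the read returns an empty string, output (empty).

Answer: VAOAT2KM

Derivation:
After 1 (read(8)): returned 'VAOAT2KM', offset=8
After 2 (seek(+3, CUR)): offset=11
After 3 (read(8)): returned 'DQOJ5X67', offset=19
After 4 (seek(2, SET)): offset=2
After 5 (read(6)): returned 'OAT2KM', offset=8
After 6 (read(3)): returned '3R4', offset=11
After 7 (seek(7, SET)): offset=7
After 8 (tell()): offset=7
After 9 (seek(15, SET)): offset=15
After 10 (seek(-2, CUR)): offset=13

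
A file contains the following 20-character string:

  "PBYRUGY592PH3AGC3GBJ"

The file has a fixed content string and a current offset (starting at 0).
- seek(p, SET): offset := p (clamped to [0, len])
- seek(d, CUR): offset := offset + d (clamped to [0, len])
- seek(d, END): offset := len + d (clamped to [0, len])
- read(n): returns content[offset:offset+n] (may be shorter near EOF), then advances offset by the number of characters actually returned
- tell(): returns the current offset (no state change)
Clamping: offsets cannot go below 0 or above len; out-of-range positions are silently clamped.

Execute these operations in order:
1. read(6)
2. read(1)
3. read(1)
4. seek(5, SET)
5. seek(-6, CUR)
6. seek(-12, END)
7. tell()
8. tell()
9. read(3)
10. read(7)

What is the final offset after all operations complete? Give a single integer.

Answer: 18

Derivation:
After 1 (read(6)): returned 'PBYRUG', offset=6
After 2 (read(1)): returned 'Y', offset=7
After 3 (read(1)): returned '5', offset=8
After 4 (seek(5, SET)): offset=5
After 5 (seek(-6, CUR)): offset=0
After 6 (seek(-12, END)): offset=8
After 7 (tell()): offset=8
After 8 (tell()): offset=8
After 9 (read(3)): returned '92P', offset=11
After 10 (read(7)): returned 'H3AGC3G', offset=18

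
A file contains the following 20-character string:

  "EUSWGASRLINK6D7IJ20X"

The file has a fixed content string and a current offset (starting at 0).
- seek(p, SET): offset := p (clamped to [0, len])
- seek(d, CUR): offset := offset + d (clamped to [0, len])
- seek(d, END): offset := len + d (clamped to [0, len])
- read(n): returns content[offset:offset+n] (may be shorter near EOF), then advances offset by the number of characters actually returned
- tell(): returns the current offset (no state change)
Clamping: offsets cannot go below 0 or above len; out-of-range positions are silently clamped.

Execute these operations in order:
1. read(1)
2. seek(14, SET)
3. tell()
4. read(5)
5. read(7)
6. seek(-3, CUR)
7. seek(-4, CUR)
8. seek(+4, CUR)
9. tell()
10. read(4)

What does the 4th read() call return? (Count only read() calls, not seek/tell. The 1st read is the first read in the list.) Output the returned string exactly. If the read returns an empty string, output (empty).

After 1 (read(1)): returned 'E', offset=1
After 2 (seek(14, SET)): offset=14
After 3 (tell()): offset=14
After 4 (read(5)): returned '7IJ20', offset=19
After 5 (read(7)): returned 'X', offset=20
After 6 (seek(-3, CUR)): offset=17
After 7 (seek(-4, CUR)): offset=13
After 8 (seek(+4, CUR)): offset=17
After 9 (tell()): offset=17
After 10 (read(4)): returned '20X', offset=20

Answer: 20X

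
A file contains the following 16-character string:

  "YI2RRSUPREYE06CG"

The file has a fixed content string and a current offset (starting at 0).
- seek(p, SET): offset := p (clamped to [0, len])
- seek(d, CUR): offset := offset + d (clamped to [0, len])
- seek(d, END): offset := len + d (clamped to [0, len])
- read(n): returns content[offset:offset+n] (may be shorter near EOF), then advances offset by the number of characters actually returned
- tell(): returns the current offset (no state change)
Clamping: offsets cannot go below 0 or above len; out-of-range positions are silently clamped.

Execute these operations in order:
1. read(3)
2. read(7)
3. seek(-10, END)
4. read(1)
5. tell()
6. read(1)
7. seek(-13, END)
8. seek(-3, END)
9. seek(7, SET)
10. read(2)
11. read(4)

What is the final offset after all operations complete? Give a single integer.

After 1 (read(3)): returned 'YI2', offset=3
After 2 (read(7)): returned 'RRSUPRE', offset=10
After 3 (seek(-10, END)): offset=6
After 4 (read(1)): returned 'U', offset=7
After 5 (tell()): offset=7
After 6 (read(1)): returned 'P', offset=8
After 7 (seek(-13, END)): offset=3
After 8 (seek(-3, END)): offset=13
After 9 (seek(7, SET)): offset=7
After 10 (read(2)): returned 'PR', offset=9
After 11 (read(4)): returned 'EYE0', offset=13

Answer: 13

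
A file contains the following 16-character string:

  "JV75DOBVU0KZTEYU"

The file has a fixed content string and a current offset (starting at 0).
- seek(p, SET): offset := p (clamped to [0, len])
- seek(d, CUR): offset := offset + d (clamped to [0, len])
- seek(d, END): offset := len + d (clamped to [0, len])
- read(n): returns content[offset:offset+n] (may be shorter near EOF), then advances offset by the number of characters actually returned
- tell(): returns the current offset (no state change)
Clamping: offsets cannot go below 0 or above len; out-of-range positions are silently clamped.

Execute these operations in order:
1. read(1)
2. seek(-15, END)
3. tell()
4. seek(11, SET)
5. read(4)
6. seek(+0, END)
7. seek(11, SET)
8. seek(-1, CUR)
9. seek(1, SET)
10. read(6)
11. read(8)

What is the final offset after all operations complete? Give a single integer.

After 1 (read(1)): returned 'J', offset=1
After 2 (seek(-15, END)): offset=1
After 3 (tell()): offset=1
After 4 (seek(11, SET)): offset=11
After 5 (read(4)): returned 'ZTEY', offset=15
After 6 (seek(+0, END)): offset=16
After 7 (seek(11, SET)): offset=11
After 8 (seek(-1, CUR)): offset=10
After 9 (seek(1, SET)): offset=1
After 10 (read(6)): returned 'V75DOB', offset=7
After 11 (read(8)): returned 'VU0KZTEY', offset=15

Answer: 15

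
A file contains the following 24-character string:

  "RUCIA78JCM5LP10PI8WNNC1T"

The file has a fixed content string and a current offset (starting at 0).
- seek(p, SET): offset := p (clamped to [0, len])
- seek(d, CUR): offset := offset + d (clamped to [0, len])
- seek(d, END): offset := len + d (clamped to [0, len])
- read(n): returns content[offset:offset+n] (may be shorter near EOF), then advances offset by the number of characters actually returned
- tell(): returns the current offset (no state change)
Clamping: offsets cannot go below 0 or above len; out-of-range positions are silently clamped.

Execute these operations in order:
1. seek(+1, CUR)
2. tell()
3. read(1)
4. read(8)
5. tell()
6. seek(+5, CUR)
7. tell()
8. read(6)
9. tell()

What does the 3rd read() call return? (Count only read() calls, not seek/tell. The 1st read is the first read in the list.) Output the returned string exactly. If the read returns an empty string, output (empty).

After 1 (seek(+1, CUR)): offset=1
After 2 (tell()): offset=1
After 3 (read(1)): returned 'U', offset=2
After 4 (read(8)): returned 'CIA78JCM', offset=10
After 5 (tell()): offset=10
After 6 (seek(+5, CUR)): offset=15
After 7 (tell()): offset=15
After 8 (read(6)): returned 'PI8WNN', offset=21
After 9 (tell()): offset=21

Answer: PI8WNN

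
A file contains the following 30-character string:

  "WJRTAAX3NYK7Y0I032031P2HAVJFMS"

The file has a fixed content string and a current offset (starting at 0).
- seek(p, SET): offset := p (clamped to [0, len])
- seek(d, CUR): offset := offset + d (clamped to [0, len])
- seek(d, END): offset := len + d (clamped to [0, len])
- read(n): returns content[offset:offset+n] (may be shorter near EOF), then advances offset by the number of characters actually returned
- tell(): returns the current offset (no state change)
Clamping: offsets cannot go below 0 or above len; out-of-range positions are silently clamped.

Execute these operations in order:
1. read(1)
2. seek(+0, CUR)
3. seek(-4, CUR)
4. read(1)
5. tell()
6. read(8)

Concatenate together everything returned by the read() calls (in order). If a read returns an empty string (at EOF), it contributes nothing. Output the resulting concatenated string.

Answer: WWJRTAAX3N

Derivation:
After 1 (read(1)): returned 'W', offset=1
After 2 (seek(+0, CUR)): offset=1
After 3 (seek(-4, CUR)): offset=0
After 4 (read(1)): returned 'W', offset=1
After 5 (tell()): offset=1
After 6 (read(8)): returned 'JRTAAX3N', offset=9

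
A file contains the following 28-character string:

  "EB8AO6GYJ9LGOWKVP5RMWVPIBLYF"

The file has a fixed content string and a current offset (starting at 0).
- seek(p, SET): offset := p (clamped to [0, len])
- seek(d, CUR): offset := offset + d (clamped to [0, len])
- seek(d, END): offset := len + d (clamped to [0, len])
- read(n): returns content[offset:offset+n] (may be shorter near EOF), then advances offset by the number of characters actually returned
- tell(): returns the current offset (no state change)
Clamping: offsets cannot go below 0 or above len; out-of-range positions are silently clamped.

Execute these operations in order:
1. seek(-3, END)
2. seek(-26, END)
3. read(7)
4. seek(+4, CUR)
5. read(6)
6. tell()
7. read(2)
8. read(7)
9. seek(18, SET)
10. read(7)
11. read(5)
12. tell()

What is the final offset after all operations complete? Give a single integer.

Answer: 28

Derivation:
After 1 (seek(-3, END)): offset=25
After 2 (seek(-26, END)): offset=2
After 3 (read(7)): returned '8AO6GYJ', offset=9
After 4 (seek(+4, CUR)): offset=13
After 5 (read(6)): returned 'WKVP5R', offset=19
After 6 (tell()): offset=19
After 7 (read(2)): returned 'MW', offset=21
After 8 (read(7)): returned 'VPIBLYF', offset=28
After 9 (seek(18, SET)): offset=18
After 10 (read(7)): returned 'RMWVPIB', offset=25
After 11 (read(5)): returned 'LYF', offset=28
After 12 (tell()): offset=28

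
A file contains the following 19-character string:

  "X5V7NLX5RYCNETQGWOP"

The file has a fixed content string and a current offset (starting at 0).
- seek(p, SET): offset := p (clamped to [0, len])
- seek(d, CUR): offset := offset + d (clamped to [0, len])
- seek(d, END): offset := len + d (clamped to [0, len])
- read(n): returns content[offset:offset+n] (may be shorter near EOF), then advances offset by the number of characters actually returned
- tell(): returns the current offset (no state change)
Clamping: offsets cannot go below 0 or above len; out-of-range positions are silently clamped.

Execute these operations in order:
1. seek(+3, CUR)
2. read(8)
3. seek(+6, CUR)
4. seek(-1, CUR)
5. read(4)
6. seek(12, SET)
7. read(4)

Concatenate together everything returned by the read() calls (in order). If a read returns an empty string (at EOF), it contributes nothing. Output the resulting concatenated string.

Answer: 7NLX5RYCWOPETQG

Derivation:
After 1 (seek(+3, CUR)): offset=3
After 2 (read(8)): returned '7NLX5RYC', offset=11
After 3 (seek(+6, CUR)): offset=17
After 4 (seek(-1, CUR)): offset=16
After 5 (read(4)): returned 'WOP', offset=19
After 6 (seek(12, SET)): offset=12
After 7 (read(4)): returned 'ETQG', offset=16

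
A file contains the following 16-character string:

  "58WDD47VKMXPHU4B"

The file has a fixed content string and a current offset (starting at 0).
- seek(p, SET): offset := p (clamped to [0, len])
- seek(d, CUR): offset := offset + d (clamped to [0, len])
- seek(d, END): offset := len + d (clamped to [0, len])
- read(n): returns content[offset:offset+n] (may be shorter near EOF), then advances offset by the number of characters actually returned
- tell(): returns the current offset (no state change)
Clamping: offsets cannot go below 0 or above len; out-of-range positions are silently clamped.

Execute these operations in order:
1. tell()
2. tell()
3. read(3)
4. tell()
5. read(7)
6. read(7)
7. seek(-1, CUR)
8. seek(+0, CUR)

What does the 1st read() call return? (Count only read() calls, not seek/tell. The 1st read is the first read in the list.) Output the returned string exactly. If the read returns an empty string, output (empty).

After 1 (tell()): offset=0
After 2 (tell()): offset=0
After 3 (read(3)): returned '58W', offset=3
After 4 (tell()): offset=3
After 5 (read(7)): returned 'DD47VKM', offset=10
After 6 (read(7)): returned 'XPHU4B', offset=16
After 7 (seek(-1, CUR)): offset=15
After 8 (seek(+0, CUR)): offset=15

Answer: 58W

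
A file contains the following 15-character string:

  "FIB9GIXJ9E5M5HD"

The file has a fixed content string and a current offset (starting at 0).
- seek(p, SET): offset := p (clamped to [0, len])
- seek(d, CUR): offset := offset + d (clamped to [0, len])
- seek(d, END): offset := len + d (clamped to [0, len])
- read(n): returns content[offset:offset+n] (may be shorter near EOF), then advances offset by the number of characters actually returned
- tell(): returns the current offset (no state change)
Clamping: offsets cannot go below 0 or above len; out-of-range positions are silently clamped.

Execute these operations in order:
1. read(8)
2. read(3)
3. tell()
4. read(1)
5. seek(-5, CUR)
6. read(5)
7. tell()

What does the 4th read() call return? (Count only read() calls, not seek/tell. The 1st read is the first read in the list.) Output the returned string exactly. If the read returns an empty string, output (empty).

Answer: J9E5M

Derivation:
After 1 (read(8)): returned 'FIB9GIXJ', offset=8
After 2 (read(3)): returned '9E5', offset=11
After 3 (tell()): offset=11
After 4 (read(1)): returned 'M', offset=12
After 5 (seek(-5, CUR)): offset=7
After 6 (read(5)): returned 'J9E5M', offset=12
After 7 (tell()): offset=12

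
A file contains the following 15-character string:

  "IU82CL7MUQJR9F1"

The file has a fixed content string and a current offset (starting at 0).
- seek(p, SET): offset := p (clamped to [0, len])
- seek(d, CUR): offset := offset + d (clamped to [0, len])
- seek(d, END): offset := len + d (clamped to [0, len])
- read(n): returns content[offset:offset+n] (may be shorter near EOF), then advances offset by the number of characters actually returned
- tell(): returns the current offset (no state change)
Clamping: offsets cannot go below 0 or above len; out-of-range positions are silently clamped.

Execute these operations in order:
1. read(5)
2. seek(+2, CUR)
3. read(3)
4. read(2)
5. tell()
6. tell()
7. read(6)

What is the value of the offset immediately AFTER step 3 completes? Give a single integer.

After 1 (read(5)): returned 'IU82C', offset=5
After 2 (seek(+2, CUR)): offset=7
After 3 (read(3)): returned 'MUQ', offset=10

Answer: 10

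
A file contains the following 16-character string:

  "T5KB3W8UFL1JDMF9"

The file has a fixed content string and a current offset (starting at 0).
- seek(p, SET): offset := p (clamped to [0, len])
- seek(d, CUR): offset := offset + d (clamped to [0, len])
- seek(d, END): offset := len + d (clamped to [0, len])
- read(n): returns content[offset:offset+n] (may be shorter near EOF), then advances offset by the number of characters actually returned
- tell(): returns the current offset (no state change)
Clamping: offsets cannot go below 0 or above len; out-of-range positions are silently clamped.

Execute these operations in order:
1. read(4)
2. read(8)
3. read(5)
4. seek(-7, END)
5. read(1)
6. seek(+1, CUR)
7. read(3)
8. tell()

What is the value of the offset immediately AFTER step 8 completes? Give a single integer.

Answer: 14

Derivation:
After 1 (read(4)): returned 'T5KB', offset=4
After 2 (read(8)): returned '3W8UFL1J', offset=12
After 3 (read(5)): returned 'DMF9', offset=16
After 4 (seek(-7, END)): offset=9
After 5 (read(1)): returned 'L', offset=10
After 6 (seek(+1, CUR)): offset=11
After 7 (read(3)): returned 'JDM', offset=14
After 8 (tell()): offset=14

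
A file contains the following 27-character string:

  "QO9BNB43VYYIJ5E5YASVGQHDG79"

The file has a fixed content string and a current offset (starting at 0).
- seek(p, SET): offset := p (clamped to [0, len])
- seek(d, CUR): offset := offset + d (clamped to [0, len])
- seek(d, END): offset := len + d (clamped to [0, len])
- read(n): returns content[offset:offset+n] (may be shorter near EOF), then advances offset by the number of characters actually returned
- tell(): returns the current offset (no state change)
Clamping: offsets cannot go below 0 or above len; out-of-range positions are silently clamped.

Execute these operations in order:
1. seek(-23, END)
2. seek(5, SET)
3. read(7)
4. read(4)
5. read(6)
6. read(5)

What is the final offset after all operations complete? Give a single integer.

After 1 (seek(-23, END)): offset=4
After 2 (seek(5, SET)): offset=5
After 3 (read(7)): returned 'B43VYYI', offset=12
After 4 (read(4)): returned 'J5E5', offset=16
After 5 (read(6)): returned 'YASVGQ', offset=22
After 6 (read(5)): returned 'HDG79', offset=27

Answer: 27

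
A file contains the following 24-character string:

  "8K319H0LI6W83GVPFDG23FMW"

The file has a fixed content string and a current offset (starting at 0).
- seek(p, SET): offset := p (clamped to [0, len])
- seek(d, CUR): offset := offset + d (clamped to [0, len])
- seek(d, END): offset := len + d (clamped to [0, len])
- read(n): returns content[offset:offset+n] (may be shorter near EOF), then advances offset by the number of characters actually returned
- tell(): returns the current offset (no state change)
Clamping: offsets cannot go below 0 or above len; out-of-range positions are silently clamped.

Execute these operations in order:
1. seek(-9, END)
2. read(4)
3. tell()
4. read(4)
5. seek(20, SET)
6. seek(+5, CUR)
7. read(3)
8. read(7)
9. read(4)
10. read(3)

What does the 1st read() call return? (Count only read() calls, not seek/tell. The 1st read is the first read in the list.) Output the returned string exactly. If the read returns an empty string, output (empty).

After 1 (seek(-9, END)): offset=15
After 2 (read(4)): returned 'PFDG', offset=19
After 3 (tell()): offset=19
After 4 (read(4)): returned '23FM', offset=23
After 5 (seek(20, SET)): offset=20
After 6 (seek(+5, CUR)): offset=24
After 7 (read(3)): returned '', offset=24
After 8 (read(7)): returned '', offset=24
After 9 (read(4)): returned '', offset=24
After 10 (read(3)): returned '', offset=24

Answer: PFDG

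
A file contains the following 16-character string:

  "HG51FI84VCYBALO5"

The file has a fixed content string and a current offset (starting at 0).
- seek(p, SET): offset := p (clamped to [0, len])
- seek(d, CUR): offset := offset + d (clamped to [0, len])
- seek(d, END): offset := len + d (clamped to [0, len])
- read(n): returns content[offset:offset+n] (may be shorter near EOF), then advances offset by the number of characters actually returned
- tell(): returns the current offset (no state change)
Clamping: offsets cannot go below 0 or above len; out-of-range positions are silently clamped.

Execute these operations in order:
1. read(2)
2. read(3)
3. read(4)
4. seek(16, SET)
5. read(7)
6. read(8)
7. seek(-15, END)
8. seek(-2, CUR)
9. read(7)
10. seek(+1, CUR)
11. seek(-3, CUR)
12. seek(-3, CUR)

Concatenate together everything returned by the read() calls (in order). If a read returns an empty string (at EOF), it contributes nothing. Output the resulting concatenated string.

After 1 (read(2)): returned 'HG', offset=2
After 2 (read(3)): returned '51F', offset=5
After 3 (read(4)): returned 'I84V', offset=9
After 4 (seek(16, SET)): offset=16
After 5 (read(7)): returned '', offset=16
After 6 (read(8)): returned '', offset=16
After 7 (seek(-15, END)): offset=1
After 8 (seek(-2, CUR)): offset=0
After 9 (read(7)): returned 'HG51FI8', offset=7
After 10 (seek(+1, CUR)): offset=8
After 11 (seek(-3, CUR)): offset=5
After 12 (seek(-3, CUR)): offset=2

Answer: HG51FI84VHG51FI8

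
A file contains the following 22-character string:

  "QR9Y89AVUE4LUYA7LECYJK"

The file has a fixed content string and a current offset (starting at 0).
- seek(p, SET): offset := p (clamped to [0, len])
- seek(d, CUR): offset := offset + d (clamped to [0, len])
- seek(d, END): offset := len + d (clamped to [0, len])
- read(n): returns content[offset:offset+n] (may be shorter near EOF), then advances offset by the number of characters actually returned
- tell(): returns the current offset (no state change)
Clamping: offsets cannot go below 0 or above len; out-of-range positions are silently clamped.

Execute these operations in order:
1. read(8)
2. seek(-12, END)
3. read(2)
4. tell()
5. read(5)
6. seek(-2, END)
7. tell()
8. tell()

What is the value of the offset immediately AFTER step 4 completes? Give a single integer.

After 1 (read(8)): returned 'QR9Y89AV', offset=8
After 2 (seek(-12, END)): offset=10
After 3 (read(2)): returned '4L', offset=12
After 4 (tell()): offset=12

Answer: 12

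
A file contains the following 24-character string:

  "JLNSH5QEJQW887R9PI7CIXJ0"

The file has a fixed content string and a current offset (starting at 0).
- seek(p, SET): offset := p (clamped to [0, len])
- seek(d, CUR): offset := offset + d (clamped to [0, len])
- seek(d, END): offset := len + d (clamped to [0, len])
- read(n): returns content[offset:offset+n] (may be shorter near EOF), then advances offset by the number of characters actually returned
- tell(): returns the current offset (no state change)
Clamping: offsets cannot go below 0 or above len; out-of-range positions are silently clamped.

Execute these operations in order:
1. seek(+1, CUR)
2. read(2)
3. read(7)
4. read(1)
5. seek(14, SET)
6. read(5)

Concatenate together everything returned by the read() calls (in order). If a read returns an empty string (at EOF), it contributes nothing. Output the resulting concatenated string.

After 1 (seek(+1, CUR)): offset=1
After 2 (read(2)): returned 'LN', offset=3
After 3 (read(7)): returned 'SH5QEJQ', offset=10
After 4 (read(1)): returned 'W', offset=11
After 5 (seek(14, SET)): offset=14
After 6 (read(5)): returned 'R9PI7', offset=19

Answer: LNSH5QEJQWR9PI7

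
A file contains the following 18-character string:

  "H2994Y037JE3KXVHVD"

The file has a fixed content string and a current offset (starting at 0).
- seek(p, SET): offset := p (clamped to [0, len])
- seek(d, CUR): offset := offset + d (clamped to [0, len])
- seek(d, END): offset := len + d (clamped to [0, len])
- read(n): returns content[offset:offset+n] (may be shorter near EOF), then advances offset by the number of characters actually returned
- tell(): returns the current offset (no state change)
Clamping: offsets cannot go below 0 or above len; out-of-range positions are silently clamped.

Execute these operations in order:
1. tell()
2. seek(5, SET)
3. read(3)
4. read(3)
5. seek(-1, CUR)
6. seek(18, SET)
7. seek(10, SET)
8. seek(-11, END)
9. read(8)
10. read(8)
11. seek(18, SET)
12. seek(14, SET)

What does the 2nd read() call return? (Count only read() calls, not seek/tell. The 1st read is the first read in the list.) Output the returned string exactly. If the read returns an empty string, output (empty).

Answer: 7JE

Derivation:
After 1 (tell()): offset=0
After 2 (seek(5, SET)): offset=5
After 3 (read(3)): returned 'Y03', offset=8
After 4 (read(3)): returned '7JE', offset=11
After 5 (seek(-1, CUR)): offset=10
After 6 (seek(18, SET)): offset=18
After 7 (seek(10, SET)): offset=10
After 8 (seek(-11, END)): offset=7
After 9 (read(8)): returned '37JE3KXV', offset=15
After 10 (read(8)): returned 'HVD', offset=18
After 11 (seek(18, SET)): offset=18
After 12 (seek(14, SET)): offset=14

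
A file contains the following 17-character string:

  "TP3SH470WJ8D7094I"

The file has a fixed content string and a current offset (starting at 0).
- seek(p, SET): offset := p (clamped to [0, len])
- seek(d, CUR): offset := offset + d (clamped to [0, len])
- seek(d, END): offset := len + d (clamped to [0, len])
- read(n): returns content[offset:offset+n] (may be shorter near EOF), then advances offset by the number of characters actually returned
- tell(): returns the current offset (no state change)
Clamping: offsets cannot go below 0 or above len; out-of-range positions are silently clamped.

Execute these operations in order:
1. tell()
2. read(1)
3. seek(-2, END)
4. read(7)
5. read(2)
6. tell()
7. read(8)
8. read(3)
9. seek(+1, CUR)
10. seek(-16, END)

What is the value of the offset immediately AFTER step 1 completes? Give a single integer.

Answer: 0

Derivation:
After 1 (tell()): offset=0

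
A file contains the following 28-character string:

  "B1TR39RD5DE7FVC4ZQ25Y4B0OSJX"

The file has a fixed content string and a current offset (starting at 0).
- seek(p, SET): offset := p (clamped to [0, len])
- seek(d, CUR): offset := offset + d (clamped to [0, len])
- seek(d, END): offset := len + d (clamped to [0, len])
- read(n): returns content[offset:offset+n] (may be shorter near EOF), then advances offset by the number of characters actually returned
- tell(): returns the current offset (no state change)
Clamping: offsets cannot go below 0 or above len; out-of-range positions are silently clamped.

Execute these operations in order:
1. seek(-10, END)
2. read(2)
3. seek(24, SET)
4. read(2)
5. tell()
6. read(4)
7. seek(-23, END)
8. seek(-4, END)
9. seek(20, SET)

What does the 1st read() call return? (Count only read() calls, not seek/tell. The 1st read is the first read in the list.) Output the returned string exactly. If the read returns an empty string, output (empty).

After 1 (seek(-10, END)): offset=18
After 2 (read(2)): returned '25', offset=20
After 3 (seek(24, SET)): offset=24
After 4 (read(2)): returned 'OS', offset=26
After 5 (tell()): offset=26
After 6 (read(4)): returned 'JX', offset=28
After 7 (seek(-23, END)): offset=5
After 8 (seek(-4, END)): offset=24
After 9 (seek(20, SET)): offset=20

Answer: 25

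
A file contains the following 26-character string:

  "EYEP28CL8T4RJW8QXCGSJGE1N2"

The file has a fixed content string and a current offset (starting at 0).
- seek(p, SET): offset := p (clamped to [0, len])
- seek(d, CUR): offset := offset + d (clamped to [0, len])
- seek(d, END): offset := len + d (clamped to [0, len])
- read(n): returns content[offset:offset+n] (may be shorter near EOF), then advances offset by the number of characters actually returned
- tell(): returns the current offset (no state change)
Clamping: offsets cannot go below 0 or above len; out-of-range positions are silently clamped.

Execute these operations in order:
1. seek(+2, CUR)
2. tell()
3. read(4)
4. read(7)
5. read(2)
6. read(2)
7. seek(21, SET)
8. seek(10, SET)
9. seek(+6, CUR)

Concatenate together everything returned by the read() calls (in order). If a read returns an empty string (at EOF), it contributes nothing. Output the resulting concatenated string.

After 1 (seek(+2, CUR)): offset=2
After 2 (tell()): offset=2
After 3 (read(4)): returned 'EP28', offset=6
After 4 (read(7)): returned 'CL8T4RJ', offset=13
After 5 (read(2)): returned 'W8', offset=15
After 6 (read(2)): returned 'QX', offset=17
After 7 (seek(21, SET)): offset=21
After 8 (seek(10, SET)): offset=10
After 9 (seek(+6, CUR)): offset=16

Answer: EP28CL8T4RJW8QX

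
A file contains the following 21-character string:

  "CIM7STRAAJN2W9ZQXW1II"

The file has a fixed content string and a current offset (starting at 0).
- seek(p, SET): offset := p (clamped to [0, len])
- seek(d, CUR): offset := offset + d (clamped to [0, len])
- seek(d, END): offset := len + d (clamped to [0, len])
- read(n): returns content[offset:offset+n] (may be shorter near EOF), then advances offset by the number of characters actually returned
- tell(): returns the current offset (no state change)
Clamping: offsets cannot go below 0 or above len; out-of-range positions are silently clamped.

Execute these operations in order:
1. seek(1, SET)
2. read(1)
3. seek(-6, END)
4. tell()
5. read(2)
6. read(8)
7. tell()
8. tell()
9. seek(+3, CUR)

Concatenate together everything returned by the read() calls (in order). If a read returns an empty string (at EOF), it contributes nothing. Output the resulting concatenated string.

After 1 (seek(1, SET)): offset=1
After 2 (read(1)): returned 'I', offset=2
After 3 (seek(-6, END)): offset=15
After 4 (tell()): offset=15
After 5 (read(2)): returned 'QX', offset=17
After 6 (read(8)): returned 'W1II', offset=21
After 7 (tell()): offset=21
After 8 (tell()): offset=21
After 9 (seek(+3, CUR)): offset=21

Answer: IQXW1II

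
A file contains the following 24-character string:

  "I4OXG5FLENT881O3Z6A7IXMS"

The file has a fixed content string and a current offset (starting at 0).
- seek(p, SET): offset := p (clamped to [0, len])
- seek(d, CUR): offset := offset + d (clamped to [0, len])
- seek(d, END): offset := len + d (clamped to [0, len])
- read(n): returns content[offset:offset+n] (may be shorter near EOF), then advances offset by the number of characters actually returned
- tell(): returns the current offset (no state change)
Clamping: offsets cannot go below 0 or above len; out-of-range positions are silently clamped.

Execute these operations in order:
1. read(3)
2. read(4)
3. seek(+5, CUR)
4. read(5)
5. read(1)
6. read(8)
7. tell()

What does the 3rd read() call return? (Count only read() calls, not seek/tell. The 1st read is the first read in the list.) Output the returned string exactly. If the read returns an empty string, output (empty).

After 1 (read(3)): returned 'I4O', offset=3
After 2 (read(4)): returned 'XG5F', offset=7
After 3 (seek(+5, CUR)): offset=12
After 4 (read(5)): returned '81O3Z', offset=17
After 5 (read(1)): returned '6', offset=18
After 6 (read(8)): returned 'A7IXMS', offset=24
After 7 (tell()): offset=24

Answer: 81O3Z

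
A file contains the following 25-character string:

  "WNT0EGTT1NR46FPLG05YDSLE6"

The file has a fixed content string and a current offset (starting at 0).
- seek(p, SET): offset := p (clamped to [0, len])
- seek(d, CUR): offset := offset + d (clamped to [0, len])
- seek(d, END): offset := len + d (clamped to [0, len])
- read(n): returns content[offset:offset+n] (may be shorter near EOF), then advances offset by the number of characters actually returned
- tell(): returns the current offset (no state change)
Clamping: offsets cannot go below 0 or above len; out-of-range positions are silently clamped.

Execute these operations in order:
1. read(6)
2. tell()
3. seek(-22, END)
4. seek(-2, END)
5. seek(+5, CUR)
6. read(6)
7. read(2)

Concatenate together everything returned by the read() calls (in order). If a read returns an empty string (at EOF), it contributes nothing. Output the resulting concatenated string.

Answer: WNT0EG

Derivation:
After 1 (read(6)): returned 'WNT0EG', offset=6
After 2 (tell()): offset=6
After 3 (seek(-22, END)): offset=3
After 4 (seek(-2, END)): offset=23
After 5 (seek(+5, CUR)): offset=25
After 6 (read(6)): returned '', offset=25
After 7 (read(2)): returned '', offset=25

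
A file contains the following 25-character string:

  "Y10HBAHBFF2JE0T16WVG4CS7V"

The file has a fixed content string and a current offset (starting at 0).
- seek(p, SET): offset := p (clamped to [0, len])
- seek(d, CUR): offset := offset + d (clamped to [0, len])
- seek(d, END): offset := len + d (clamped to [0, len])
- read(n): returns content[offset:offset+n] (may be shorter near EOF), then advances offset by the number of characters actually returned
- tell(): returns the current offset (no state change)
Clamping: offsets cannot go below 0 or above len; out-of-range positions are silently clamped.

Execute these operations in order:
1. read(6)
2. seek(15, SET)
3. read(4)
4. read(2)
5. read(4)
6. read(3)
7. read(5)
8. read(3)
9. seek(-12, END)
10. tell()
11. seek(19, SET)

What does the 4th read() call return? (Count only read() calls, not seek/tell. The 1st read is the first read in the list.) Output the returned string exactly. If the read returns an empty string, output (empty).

After 1 (read(6)): returned 'Y10HBA', offset=6
After 2 (seek(15, SET)): offset=15
After 3 (read(4)): returned '16WV', offset=19
After 4 (read(2)): returned 'G4', offset=21
After 5 (read(4)): returned 'CS7V', offset=25
After 6 (read(3)): returned '', offset=25
After 7 (read(5)): returned '', offset=25
After 8 (read(3)): returned '', offset=25
After 9 (seek(-12, END)): offset=13
After 10 (tell()): offset=13
After 11 (seek(19, SET)): offset=19

Answer: CS7V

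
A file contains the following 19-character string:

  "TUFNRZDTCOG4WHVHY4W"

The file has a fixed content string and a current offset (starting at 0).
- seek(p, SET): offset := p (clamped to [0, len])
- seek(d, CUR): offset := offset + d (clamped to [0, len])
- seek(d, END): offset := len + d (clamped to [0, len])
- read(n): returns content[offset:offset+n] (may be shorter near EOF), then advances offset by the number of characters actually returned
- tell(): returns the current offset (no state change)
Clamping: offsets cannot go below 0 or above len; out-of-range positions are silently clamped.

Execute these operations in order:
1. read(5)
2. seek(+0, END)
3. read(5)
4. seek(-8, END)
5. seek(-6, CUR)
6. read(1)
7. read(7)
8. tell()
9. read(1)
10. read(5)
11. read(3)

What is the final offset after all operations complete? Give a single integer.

Answer: 19

Derivation:
After 1 (read(5)): returned 'TUFNR', offset=5
After 2 (seek(+0, END)): offset=19
After 3 (read(5)): returned '', offset=19
After 4 (seek(-8, END)): offset=11
After 5 (seek(-6, CUR)): offset=5
After 6 (read(1)): returned 'Z', offset=6
After 7 (read(7)): returned 'DTCOG4W', offset=13
After 8 (tell()): offset=13
After 9 (read(1)): returned 'H', offset=14
After 10 (read(5)): returned 'VHY4W', offset=19
After 11 (read(3)): returned '', offset=19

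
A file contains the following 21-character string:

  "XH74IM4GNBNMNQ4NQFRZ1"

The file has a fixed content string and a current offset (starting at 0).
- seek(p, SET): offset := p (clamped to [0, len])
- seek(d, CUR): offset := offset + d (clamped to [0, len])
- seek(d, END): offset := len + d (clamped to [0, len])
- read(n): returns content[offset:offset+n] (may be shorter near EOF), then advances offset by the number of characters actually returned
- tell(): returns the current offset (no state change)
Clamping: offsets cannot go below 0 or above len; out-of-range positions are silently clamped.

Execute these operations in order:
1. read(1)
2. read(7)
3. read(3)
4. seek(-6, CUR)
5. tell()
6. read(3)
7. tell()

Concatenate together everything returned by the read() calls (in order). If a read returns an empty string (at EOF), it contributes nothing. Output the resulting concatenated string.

Answer: XH74IM4GNBNM4G

Derivation:
After 1 (read(1)): returned 'X', offset=1
After 2 (read(7)): returned 'H74IM4G', offset=8
After 3 (read(3)): returned 'NBN', offset=11
After 4 (seek(-6, CUR)): offset=5
After 5 (tell()): offset=5
After 6 (read(3)): returned 'M4G', offset=8
After 7 (tell()): offset=8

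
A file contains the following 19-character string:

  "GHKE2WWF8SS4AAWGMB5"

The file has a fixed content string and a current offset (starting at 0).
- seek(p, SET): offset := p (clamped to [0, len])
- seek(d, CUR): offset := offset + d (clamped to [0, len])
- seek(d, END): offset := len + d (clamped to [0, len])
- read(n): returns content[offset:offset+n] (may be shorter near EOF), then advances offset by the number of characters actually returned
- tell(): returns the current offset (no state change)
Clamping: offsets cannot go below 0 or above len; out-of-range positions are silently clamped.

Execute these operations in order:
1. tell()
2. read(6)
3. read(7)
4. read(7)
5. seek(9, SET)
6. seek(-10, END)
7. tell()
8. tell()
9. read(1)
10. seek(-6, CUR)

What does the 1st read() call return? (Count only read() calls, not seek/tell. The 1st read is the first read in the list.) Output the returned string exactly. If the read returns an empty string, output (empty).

Answer: GHKE2W

Derivation:
After 1 (tell()): offset=0
After 2 (read(6)): returned 'GHKE2W', offset=6
After 3 (read(7)): returned 'WF8SS4A', offset=13
After 4 (read(7)): returned 'AWGMB5', offset=19
After 5 (seek(9, SET)): offset=9
After 6 (seek(-10, END)): offset=9
After 7 (tell()): offset=9
After 8 (tell()): offset=9
After 9 (read(1)): returned 'S', offset=10
After 10 (seek(-6, CUR)): offset=4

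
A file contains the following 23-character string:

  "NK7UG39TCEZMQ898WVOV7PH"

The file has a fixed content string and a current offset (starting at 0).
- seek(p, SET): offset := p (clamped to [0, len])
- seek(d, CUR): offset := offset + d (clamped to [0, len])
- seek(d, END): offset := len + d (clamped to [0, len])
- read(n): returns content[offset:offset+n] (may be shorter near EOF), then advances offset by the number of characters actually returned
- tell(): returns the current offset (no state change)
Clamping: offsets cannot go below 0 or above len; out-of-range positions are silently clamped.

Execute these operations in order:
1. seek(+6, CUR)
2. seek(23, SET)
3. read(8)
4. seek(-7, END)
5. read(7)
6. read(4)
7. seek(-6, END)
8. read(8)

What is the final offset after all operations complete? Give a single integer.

Answer: 23

Derivation:
After 1 (seek(+6, CUR)): offset=6
After 2 (seek(23, SET)): offset=23
After 3 (read(8)): returned '', offset=23
After 4 (seek(-7, END)): offset=16
After 5 (read(7)): returned 'WVOV7PH', offset=23
After 6 (read(4)): returned '', offset=23
After 7 (seek(-6, END)): offset=17
After 8 (read(8)): returned 'VOV7PH', offset=23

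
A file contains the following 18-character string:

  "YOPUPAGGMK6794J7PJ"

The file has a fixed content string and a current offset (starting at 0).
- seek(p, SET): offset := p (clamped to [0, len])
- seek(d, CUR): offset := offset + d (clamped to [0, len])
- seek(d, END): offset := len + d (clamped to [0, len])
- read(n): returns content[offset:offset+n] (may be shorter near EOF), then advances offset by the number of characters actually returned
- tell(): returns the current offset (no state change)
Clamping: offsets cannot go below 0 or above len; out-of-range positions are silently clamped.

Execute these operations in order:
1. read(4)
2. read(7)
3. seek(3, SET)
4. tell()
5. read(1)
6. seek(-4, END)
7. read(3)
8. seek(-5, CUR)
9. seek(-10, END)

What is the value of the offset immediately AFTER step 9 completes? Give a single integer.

Answer: 8

Derivation:
After 1 (read(4)): returned 'YOPU', offset=4
After 2 (read(7)): returned 'PAGGMK6', offset=11
After 3 (seek(3, SET)): offset=3
After 4 (tell()): offset=3
After 5 (read(1)): returned 'U', offset=4
After 6 (seek(-4, END)): offset=14
After 7 (read(3)): returned 'J7P', offset=17
After 8 (seek(-5, CUR)): offset=12
After 9 (seek(-10, END)): offset=8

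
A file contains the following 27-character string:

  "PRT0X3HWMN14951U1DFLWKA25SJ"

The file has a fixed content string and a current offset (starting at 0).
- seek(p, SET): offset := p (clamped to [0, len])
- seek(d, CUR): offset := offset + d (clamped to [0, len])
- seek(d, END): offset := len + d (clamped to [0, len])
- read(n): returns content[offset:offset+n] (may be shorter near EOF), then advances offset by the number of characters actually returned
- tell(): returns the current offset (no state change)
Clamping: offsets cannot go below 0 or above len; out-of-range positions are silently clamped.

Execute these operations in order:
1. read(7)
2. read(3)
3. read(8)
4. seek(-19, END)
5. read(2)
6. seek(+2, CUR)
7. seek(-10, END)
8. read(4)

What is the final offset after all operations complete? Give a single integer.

Answer: 21

Derivation:
After 1 (read(7)): returned 'PRT0X3H', offset=7
After 2 (read(3)): returned 'WMN', offset=10
After 3 (read(8)): returned '14951U1D', offset=18
After 4 (seek(-19, END)): offset=8
After 5 (read(2)): returned 'MN', offset=10
After 6 (seek(+2, CUR)): offset=12
After 7 (seek(-10, END)): offset=17
After 8 (read(4)): returned 'DFLW', offset=21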